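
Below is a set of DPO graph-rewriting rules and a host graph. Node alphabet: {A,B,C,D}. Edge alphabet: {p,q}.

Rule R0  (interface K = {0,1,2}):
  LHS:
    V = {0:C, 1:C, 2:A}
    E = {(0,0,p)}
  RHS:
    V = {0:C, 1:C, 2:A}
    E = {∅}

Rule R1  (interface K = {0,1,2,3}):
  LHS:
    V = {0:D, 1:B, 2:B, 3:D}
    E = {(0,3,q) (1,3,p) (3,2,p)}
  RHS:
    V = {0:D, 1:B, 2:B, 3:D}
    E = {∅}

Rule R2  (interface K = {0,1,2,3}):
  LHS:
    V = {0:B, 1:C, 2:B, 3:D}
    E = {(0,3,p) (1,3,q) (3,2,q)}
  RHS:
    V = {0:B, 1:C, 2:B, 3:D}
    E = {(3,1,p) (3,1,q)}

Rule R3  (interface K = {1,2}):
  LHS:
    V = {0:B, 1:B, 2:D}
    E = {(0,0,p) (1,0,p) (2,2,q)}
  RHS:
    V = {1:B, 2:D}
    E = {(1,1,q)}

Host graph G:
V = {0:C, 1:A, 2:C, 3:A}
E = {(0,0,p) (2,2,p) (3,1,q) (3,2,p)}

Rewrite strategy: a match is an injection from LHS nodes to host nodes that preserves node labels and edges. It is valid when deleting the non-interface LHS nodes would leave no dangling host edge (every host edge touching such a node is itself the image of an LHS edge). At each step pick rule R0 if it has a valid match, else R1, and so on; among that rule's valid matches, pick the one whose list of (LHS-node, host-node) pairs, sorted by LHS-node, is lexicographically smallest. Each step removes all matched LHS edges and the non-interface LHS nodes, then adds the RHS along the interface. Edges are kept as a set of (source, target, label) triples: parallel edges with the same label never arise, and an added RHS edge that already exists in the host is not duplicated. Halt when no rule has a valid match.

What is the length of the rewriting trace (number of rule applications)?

[0] host  ⇒  4 nodes, 4 edges  {0-p->0 2-p->2 3-q->1 3-p->2}
[1] R0 @ {0↦0, 1↦2, 2↦1}  ⇒  4 nodes, 3 edges  {2-p->2 3-q->1 3-p->2}
[2] R0 @ {0↦2, 1↦0, 2↦1}  ⇒  4 nodes, 2 edges  {3-q->1 3-p->2}
final graph: no rule applies after step 2

Answer: 2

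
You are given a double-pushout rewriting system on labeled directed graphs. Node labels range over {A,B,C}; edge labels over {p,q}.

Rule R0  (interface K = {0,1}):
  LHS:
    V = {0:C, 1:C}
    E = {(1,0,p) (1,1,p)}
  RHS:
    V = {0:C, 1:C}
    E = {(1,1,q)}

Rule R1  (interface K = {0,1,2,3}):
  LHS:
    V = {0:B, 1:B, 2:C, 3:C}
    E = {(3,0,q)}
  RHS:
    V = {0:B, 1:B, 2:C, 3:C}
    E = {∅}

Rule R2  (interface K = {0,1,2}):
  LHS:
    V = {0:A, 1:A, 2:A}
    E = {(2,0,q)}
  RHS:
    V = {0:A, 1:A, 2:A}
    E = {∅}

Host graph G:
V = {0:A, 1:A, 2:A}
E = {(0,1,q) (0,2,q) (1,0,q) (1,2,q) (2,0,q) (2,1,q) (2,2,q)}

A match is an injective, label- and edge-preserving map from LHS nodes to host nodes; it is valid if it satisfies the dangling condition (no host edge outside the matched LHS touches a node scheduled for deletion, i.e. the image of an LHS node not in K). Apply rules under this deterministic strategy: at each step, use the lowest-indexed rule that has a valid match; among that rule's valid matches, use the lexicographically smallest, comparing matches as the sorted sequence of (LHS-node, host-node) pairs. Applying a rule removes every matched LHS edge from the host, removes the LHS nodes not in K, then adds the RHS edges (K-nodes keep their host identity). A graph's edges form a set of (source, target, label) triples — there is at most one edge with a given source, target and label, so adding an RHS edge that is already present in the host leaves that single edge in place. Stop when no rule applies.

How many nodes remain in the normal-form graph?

Answer: 3

Steps:
start.  V:3 E:7  edges: 0-q->1 0-q->2 1-q->0 1-q->2 2-q->0 2-q->1 2-q->2
1. fire R2 via {0↦0, 1↦1, 2↦2}  →  V:3 E:6  edges: 0-q->1 0-q->2 1-q->0 1-q->2 2-q->1 2-q->2
2. fire R2 via {0↦0, 1↦2, 2↦1}  →  V:3 E:5  edges: 0-q->1 0-q->2 1-q->2 2-q->1 2-q->2
3. fire R2 via {0↦1, 1↦0, 2↦2}  →  V:3 E:4  edges: 0-q->1 0-q->2 1-q->2 2-q->2
4. fire R2 via {0↦1, 1↦2, 2↦0}  →  V:3 E:3  edges: 0-q->2 1-q->2 2-q->2
5. fire R2 via {0↦2, 1↦0, 2↦1}  →  V:3 E:2  edges: 0-q->2 2-q->2
6. fire R2 via {0↦2, 1↦1, 2↦0}  →  V:3 E:1  edges: 2-q->2
normal form: no rule applies after step 6
NF nodes: {0:A, 1:A, 2:A}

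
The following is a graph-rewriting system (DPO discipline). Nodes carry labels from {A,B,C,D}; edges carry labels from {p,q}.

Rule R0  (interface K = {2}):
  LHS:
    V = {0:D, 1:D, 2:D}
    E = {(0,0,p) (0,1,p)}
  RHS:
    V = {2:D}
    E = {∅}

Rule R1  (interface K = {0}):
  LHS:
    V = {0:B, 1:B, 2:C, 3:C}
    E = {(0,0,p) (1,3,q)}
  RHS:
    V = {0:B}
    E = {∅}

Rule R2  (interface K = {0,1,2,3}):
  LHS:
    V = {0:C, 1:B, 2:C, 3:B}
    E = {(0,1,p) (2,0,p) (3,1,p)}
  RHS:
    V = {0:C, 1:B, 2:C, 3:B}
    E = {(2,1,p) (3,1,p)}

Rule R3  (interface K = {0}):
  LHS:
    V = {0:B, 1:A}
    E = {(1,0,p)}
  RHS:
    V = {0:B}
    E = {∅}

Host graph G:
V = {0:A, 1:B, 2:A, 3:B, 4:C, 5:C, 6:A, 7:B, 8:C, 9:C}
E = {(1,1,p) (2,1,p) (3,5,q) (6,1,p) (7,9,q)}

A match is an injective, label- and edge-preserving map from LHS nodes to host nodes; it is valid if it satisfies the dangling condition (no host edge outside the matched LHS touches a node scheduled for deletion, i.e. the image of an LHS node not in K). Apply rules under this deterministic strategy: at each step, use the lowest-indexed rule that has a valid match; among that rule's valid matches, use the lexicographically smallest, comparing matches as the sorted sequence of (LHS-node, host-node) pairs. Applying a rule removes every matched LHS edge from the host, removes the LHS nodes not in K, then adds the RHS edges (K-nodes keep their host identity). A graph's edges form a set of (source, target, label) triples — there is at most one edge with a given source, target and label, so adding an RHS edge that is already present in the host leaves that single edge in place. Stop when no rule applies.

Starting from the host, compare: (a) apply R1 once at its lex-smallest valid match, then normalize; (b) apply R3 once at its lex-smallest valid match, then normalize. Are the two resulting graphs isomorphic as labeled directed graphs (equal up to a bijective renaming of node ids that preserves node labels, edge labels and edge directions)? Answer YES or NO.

branch R1-first: apply at {0↦1, 1↦3, 2↦4, 3↦5} → |E|=3, then 2 more step(s) → NF |V|=5 |E|=1 V={0:A, 1:B, 7:B, 8:C, 9:C} E=7-q->9
branch R3-first: apply at {0↦1, 1↦2} → |E|=4, then 2 more step(s) → NF |V|=5 |E|=1 V={0:A, 1:B, 7:B, 8:C, 9:C} E=7-q->9
graphs isomorphic (equal up to label-preserving node renaming)

Answer: YES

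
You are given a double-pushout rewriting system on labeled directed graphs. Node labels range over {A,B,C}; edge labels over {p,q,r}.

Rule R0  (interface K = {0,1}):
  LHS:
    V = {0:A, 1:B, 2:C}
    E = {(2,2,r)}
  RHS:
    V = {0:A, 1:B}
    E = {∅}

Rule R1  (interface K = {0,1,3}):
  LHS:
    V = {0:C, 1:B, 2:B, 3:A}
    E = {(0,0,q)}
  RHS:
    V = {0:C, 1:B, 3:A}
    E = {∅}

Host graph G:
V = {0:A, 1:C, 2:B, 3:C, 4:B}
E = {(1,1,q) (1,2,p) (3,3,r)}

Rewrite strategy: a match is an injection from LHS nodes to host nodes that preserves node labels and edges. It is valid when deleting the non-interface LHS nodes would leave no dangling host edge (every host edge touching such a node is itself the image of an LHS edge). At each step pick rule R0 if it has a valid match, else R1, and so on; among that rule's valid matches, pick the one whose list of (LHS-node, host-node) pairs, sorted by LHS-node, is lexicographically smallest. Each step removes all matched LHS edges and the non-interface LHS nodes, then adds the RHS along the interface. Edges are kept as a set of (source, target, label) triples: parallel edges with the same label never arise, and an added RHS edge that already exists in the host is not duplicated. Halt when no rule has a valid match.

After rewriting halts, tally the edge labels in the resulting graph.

Answer: p:1

Steps:
start.  V:5 E:3  edges: 1-q->1 1-p->2 3-r->3
1. fire R0 via {0↦0, 1↦2, 2↦3}  →  V:4 E:2  edges: 1-q->1 1-p->2
2. fire R1 via {0↦1, 1↦2, 2↦4, 3↦0}  →  V:3 E:1  edges: 1-p->2
normal form: no rule applies after step 2
NF edges: [(1, 2, 'p')]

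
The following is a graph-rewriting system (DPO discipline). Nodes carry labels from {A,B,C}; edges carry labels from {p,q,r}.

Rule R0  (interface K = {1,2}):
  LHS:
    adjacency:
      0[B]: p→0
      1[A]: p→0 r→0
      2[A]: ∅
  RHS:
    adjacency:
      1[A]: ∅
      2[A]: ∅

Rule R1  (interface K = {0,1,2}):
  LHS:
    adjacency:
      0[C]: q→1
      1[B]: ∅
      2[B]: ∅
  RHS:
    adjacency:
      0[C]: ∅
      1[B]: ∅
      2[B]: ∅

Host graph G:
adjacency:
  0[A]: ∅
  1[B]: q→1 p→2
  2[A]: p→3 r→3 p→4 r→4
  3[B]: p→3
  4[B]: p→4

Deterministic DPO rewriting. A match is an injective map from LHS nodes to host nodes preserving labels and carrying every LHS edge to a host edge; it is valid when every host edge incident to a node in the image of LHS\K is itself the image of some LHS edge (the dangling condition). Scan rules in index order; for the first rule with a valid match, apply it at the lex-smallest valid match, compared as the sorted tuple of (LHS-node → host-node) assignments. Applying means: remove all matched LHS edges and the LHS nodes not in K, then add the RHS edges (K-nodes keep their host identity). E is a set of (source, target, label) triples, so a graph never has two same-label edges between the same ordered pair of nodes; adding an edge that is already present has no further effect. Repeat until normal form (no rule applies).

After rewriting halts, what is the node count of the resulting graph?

[0] host  ⇒  5 nodes, 8 edges  {1-q->1 1-p->2 2-p->3 2-r->3 2-p->4 2-r->4 3-p->3 4-p->4}
[1] R0 @ {0↦3, 1↦2, 2↦0}  ⇒  4 nodes, 5 edges  {1-q->1 1-p->2 2-p->4 2-r->4 4-p->4}
[2] R0 @ {0↦4, 1↦2, 2↦0}  ⇒  3 nodes, 2 edges  {1-q->1 1-p->2}
final graph: no rule applies after step 2
NF nodes: {0:A, 1:B, 2:A}

Answer: 3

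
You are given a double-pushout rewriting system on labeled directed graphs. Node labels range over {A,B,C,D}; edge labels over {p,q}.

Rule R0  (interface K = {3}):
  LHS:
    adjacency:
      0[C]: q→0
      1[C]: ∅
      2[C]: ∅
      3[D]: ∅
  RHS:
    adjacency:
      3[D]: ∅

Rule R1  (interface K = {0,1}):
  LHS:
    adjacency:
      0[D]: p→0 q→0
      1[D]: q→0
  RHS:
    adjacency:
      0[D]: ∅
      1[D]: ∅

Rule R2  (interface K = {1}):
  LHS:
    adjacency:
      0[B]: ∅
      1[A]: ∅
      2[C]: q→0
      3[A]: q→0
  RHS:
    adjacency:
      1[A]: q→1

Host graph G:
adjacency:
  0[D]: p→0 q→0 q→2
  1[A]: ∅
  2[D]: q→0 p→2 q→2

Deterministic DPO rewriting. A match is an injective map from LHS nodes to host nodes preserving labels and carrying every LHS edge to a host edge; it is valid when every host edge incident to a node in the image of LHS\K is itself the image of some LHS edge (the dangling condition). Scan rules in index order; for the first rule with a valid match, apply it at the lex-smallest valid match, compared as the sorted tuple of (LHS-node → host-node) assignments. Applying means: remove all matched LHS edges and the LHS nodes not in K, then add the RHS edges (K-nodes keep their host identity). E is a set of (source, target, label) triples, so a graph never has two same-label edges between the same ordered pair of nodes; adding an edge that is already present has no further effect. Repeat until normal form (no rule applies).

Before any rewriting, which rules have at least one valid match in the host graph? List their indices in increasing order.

R0: no valid match — LHS pattern not found
R1: 2 valid matches — {0↦0, 1↦2}, {0↦2, 1↦0}
R2: no valid match — LHS pattern not found

Answer: [R1]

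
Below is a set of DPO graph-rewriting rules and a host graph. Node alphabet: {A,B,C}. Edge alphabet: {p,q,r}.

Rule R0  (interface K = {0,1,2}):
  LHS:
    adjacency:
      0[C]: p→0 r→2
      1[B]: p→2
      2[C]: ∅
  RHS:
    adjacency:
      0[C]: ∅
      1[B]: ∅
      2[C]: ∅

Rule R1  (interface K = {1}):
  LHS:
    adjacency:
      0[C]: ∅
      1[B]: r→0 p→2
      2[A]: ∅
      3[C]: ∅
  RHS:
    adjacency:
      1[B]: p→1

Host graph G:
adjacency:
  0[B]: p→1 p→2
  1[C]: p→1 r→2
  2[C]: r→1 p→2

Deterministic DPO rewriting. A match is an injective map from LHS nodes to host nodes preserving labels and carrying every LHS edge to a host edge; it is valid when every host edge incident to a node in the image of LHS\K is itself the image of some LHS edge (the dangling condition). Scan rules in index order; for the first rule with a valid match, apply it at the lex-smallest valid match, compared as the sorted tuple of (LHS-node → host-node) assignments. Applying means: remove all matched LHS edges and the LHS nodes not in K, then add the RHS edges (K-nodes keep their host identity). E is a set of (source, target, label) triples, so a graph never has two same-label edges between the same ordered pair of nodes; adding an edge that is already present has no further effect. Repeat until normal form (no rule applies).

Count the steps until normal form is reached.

initial: |V|=3 |E|=6  E = 0-p->1 0-p->2 1-p->1 1-r->2 2-r->1 2-p->2
step 1: apply R0 at {0↦1, 1↦0, 2↦2}  → |V|=3 |E|=3  E = 0-p->1 2-r->1 2-p->2
step 2: apply R0 at {0↦2, 1↦0, 2↦1}  → |V|=3 |E|=0  E = ∅
final graph: no rule applies after step 2

Answer: 2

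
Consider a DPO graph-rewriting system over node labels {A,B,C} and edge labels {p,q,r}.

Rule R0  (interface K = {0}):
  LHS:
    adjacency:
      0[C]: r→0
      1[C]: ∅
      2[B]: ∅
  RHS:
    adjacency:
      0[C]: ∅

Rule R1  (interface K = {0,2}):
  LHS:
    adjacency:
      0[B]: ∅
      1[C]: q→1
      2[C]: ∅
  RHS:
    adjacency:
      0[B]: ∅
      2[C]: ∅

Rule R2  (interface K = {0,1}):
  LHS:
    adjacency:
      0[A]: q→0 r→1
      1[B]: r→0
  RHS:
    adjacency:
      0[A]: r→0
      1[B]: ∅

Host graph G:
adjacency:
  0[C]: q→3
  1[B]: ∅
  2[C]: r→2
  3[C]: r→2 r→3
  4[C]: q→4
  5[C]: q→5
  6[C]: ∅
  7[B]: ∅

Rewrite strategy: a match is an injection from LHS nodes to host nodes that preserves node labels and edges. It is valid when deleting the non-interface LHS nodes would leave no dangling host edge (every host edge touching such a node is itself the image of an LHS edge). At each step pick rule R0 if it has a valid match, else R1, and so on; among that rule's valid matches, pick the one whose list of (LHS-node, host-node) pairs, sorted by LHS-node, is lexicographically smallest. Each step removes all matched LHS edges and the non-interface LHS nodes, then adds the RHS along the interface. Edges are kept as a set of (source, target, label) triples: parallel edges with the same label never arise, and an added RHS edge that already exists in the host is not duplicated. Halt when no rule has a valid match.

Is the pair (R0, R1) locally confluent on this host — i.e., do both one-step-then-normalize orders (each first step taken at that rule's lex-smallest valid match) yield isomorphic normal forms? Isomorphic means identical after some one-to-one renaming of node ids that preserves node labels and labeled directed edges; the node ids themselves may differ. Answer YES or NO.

branch R0-first: apply at {0↦2, 1↦6, 2↦1} → |E|=5, then 2 more step(s) → NF |V|=4 |E|=3 V={0:C, 2:C, 3:C, 7:B} E=0-q->3 3-r->2 3-r->3
branch R1-first: apply at {0↦1, 1↦4, 2↦0} → |E|=5, then 2 more step(s) → NF |V|=4 |E|=3 V={0:C, 2:C, 3:C, 7:B} E=0-q->3 3-r->2 3-r->3
graphs isomorphic (equal up to label-preserving node renaming)

Answer: YES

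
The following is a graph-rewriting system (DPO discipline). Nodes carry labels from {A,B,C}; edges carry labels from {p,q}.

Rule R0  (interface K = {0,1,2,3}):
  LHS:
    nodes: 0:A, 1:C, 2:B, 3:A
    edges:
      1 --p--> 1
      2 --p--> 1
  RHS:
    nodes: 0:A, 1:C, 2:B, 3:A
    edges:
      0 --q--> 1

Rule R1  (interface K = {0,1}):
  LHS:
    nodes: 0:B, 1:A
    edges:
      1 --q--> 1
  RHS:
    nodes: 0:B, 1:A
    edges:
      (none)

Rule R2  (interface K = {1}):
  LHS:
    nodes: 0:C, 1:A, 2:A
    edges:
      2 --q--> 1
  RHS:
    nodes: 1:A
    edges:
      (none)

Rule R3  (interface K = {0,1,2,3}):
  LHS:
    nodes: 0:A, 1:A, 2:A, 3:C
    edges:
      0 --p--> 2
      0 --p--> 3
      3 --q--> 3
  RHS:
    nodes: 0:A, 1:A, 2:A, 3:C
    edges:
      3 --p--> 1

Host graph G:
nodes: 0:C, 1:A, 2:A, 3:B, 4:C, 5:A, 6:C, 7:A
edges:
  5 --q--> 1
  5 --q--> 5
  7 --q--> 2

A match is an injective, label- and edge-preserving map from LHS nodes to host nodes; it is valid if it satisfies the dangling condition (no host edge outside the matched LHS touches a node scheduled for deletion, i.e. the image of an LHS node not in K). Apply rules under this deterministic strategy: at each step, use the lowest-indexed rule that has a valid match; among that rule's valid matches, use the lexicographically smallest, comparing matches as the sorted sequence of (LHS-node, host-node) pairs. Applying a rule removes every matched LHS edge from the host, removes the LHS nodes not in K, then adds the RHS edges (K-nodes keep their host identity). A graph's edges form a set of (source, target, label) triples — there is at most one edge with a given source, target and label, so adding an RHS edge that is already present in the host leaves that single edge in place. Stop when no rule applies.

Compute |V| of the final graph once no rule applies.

Answer: 4

Derivation:
initial: |V|=8 |E|=3  E = 5-q->1 5-q->5 7-q->2
step 1: apply R1 at {0↦3, 1↦5}  → |V|=8 |E|=2  E = 5-q->1 7-q->2
step 2: apply R2 at {0↦0, 1↦1, 2↦5}  → |V|=6 |E|=1  E = 7-q->2
step 3: apply R2 at {0↦4, 1↦2, 2↦7}  → |V|=4 |E|=0  E = ∅
normal form: no rule applies after step 3
NF nodes: {1:A, 2:A, 3:B, 6:C}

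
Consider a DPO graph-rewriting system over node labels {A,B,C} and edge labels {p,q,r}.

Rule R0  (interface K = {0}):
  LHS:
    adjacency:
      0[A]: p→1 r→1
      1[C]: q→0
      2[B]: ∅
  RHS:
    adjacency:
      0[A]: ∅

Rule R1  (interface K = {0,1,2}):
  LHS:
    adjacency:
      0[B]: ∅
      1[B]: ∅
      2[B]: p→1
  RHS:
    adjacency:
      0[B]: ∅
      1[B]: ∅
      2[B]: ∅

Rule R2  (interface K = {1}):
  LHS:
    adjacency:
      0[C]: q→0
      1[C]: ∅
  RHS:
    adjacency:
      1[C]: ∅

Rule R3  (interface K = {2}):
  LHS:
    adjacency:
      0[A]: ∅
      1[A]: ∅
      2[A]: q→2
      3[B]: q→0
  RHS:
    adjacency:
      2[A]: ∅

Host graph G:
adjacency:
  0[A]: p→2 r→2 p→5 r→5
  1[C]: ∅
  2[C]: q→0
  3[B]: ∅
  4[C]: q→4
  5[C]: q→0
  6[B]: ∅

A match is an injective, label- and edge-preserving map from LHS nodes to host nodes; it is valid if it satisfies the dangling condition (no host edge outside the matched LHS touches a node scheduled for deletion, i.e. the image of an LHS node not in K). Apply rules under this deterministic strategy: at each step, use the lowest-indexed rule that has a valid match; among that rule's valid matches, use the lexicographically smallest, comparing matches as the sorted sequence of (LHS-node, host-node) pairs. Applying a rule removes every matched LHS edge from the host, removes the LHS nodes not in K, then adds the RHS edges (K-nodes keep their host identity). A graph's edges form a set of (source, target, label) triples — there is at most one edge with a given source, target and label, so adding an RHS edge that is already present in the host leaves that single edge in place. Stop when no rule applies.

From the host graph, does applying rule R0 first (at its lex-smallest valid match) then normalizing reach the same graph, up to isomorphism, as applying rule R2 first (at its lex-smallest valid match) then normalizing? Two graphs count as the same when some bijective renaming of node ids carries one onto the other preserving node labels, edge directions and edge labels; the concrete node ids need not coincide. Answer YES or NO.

branch R0-first: apply at {0↦0, 1↦2, 2↦3} → |E|=4, then 2 more step(s) → NF |V|=2 |E|=0 V={0:A, 1:C} E=∅
branch R2-first: apply at {0↦4, 1↦1} → |E|=6, then 2 more step(s) → NF |V|=2 |E|=0 V={0:A, 1:C} E=∅
graphs isomorphic (equal up to label-preserving node renaming)

Answer: YES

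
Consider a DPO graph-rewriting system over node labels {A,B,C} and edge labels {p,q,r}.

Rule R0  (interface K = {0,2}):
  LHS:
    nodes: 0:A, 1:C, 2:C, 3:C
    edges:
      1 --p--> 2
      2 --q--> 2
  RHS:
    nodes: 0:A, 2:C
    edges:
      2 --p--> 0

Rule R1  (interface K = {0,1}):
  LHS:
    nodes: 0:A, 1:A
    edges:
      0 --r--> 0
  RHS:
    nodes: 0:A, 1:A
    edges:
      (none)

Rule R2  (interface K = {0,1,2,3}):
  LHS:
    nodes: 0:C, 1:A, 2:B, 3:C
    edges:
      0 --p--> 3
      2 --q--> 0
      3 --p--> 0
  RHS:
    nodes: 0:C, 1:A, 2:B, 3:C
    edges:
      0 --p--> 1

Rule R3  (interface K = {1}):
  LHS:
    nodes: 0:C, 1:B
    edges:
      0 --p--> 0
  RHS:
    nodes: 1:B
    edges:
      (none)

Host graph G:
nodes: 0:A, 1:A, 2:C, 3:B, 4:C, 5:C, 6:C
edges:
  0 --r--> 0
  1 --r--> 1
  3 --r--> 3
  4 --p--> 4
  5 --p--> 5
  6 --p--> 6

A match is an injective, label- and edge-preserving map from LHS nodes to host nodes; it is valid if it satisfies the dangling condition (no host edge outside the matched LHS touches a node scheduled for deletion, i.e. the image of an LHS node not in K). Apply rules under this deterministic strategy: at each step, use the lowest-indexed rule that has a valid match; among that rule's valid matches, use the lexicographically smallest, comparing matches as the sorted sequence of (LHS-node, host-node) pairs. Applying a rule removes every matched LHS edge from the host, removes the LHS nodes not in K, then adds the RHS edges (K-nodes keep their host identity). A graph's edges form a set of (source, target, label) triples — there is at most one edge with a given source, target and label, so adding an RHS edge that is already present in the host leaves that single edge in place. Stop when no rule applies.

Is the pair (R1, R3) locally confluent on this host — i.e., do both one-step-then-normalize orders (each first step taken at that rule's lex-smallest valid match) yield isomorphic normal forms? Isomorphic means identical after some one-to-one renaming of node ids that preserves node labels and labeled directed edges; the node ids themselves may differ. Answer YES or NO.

branch R1-first: apply at {0↦0, 1↦1} → |E|=5, then 4 more step(s) → NF |V|=4 |E|=1 V={0:A, 1:A, 2:C, 3:B} E=3-r->3
branch R3-first: apply at {0↦4, 1↦3} → |E|=5, then 4 more step(s) → NF |V|=4 |E|=1 V={0:A, 1:A, 2:C, 3:B} E=3-r->3
graphs isomorphic (equal up to label-preserving node renaming)

Answer: YES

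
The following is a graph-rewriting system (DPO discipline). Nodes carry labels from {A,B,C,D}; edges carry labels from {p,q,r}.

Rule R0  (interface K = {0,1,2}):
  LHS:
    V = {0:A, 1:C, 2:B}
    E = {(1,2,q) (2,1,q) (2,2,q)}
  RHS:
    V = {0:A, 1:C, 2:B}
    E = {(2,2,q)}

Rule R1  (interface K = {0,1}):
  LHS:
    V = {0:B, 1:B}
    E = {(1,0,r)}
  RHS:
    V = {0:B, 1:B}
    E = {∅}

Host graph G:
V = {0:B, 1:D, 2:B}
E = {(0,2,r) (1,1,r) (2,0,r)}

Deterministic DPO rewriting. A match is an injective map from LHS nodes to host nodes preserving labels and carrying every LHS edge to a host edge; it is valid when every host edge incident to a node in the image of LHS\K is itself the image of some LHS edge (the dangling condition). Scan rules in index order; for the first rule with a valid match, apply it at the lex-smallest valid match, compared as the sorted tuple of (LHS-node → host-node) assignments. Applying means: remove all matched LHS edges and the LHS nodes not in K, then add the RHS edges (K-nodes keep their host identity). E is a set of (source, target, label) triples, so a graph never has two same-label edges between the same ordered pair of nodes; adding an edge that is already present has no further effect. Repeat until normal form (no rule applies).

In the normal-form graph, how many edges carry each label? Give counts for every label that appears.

initial: |V|=3 |E|=3  E = 0-r->2 1-r->1 2-r->0
step 1: apply R1 at {0↦0, 1↦2}  → |V|=3 |E|=2  E = 0-r->2 1-r->1
step 2: apply R1 at {0↦2, 1↦0}  → |V|=3 |E|=1  E = 1-r->1
halt: no rule applies after step 2
NF edges: [(1, 1, 'r')]

Answer: r:1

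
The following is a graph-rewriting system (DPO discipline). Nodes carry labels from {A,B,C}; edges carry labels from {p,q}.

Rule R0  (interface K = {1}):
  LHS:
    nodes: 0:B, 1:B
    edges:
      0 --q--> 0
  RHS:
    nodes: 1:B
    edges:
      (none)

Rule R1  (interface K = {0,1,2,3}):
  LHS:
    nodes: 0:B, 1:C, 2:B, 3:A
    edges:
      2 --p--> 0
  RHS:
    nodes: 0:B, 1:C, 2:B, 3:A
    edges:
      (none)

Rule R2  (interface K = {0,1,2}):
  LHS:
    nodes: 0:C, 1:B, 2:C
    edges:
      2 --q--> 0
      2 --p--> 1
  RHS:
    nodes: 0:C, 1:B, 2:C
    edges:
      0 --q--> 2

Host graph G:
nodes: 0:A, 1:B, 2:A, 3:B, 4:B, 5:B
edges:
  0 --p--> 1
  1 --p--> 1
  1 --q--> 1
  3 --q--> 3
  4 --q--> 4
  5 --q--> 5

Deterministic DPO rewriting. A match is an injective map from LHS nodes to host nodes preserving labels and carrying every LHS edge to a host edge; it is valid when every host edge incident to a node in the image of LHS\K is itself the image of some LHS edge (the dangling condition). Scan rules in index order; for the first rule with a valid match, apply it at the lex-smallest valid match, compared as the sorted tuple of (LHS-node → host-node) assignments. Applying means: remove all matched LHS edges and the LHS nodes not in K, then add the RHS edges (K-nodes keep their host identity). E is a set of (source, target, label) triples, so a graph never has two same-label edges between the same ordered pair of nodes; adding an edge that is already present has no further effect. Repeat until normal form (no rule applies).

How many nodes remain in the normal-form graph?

start.  V:6 E:6  edges: 0-p->1 1-p->1 1-q->1 3-q->3 4-q->4 5-q->5
1. fire R0 via {0↦3, 1↦1}  →  V:5 E:5  edges: 0-p->1 1-p->1 1-q->1 4-q->4 5-q->5
2. fire R0 via {0↦4, 1↦1}  →  V:4 E:4  edges: 0-p->1 1-p->1 1-q->1 5-q->5
3. fire R0 via {0↦5, 1↦1}  →  V:3 E:3  edges: 0-p->1 1-p->1 1-q->1
final graph: no rule applies after step 3
NF nodes: {0:A, 1:B, 2:A}

Answer: 3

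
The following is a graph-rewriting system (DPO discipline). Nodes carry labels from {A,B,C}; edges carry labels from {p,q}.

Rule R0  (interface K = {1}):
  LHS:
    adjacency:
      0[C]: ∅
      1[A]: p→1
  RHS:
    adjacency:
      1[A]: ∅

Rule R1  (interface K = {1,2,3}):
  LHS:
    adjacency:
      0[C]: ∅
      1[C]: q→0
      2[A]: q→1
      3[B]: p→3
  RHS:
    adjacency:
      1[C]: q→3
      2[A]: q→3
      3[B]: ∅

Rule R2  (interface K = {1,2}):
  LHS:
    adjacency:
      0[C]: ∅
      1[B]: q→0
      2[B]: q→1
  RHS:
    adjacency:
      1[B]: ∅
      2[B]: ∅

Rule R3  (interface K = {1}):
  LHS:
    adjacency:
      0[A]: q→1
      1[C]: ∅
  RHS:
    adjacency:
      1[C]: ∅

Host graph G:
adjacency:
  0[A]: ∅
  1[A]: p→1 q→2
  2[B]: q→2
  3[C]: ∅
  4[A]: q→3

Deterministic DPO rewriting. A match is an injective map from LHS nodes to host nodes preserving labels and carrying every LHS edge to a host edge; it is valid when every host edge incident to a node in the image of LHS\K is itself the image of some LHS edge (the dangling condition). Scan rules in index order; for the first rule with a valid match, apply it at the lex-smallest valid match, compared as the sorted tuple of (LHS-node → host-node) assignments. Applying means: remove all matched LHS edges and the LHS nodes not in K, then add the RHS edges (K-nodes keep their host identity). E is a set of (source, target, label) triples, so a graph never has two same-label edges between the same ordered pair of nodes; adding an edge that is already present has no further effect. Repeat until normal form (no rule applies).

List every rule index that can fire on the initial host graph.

Answer: [R3]

Rewrite trace:
R0: no valid match — 1 raw match, all fail dangling condition
R1: no valid match — LHS pattern not found
R2: no valid match — LHS pattern not found
R3: 1 valid match — {0↦4, 1↦3}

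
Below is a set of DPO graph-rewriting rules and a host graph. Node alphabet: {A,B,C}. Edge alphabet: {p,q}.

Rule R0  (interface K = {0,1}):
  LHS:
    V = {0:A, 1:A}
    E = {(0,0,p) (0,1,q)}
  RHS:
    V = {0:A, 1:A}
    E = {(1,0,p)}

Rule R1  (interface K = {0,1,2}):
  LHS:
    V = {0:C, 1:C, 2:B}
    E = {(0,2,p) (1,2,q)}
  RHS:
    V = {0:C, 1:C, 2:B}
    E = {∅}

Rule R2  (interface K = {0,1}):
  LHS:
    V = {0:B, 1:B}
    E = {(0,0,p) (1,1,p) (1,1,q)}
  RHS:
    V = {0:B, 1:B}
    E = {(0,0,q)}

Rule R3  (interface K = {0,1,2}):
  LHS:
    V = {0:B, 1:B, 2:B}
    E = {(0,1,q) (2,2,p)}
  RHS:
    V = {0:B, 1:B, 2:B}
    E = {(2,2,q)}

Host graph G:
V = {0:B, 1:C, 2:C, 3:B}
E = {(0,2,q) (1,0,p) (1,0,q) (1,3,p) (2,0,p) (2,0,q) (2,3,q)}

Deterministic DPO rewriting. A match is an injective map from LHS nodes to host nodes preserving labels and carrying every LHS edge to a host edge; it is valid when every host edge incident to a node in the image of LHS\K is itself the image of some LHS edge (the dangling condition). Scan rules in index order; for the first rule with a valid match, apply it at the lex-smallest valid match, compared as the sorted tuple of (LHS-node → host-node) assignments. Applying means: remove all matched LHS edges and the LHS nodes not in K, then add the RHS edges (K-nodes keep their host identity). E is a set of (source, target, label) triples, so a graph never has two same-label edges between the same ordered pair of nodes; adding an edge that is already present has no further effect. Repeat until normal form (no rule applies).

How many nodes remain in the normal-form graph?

Answer: 4

Steps:
initial: |V|=4 |E|=7  E = 0-q->2 1-p->0 1-q->0 1-p->3 2-p->0 2-q->0 2-q->3
step 1: apply R1 at {0↦1, 1↦2, 2↦0}  → |V|=4 |E|=5  E = 0-q->2 1-q->0 1-p->3 2-p->0 2-q->3
step 2: apply R1 at {0↦1, 1↦2, 2↦3}  → |V|=4 |E|=3  E = 0-q->2 1-q->0 2-p->0
step 3: apply R1 at {0↦2, 1↦1, 2↦0}  → |V|=4 |E|=1  E = 0-q->2
final graph: no rule applies after step 3
NF nodes: {0:B, 1:C, 2:C, 3:B}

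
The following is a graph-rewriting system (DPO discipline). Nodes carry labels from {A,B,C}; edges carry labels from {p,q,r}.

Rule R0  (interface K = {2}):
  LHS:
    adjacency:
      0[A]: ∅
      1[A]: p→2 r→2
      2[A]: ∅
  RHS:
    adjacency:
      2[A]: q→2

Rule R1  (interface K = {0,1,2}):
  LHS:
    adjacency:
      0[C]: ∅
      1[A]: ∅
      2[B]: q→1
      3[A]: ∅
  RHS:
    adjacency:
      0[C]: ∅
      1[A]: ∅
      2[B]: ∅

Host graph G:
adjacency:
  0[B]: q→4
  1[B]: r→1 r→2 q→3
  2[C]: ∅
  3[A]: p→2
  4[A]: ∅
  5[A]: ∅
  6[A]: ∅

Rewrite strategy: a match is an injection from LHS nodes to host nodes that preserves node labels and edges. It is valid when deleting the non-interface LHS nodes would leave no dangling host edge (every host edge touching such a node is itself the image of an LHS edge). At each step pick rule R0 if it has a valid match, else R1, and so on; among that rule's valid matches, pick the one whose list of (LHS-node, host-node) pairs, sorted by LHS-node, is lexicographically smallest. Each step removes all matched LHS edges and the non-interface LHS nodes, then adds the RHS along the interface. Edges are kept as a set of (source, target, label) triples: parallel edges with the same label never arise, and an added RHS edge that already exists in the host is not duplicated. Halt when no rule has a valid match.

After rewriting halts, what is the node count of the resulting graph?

initial: |V|=7 |E|=5  E = 0-q->4 1-r->1 1-r->2 1-q->3 3-p->2
step 1: apply R1 at {0↦2, 1↦3, 2↦1, 3↦5}  → |V|=6 |E|=4  E = 0-q->4 1-r->1 1-r->2 3-p->2
step 2: apply R1 at {0↦2, 1↦4, 2↦0, 3↦6}  → |V|=5 |E|=3  E = 1-r->1 1-r->2 3-p->2
halt: no rule applies after step 2
NF nodes: {0:B, 1:B, 2:C, 3:A, 4:A}

Answer: 5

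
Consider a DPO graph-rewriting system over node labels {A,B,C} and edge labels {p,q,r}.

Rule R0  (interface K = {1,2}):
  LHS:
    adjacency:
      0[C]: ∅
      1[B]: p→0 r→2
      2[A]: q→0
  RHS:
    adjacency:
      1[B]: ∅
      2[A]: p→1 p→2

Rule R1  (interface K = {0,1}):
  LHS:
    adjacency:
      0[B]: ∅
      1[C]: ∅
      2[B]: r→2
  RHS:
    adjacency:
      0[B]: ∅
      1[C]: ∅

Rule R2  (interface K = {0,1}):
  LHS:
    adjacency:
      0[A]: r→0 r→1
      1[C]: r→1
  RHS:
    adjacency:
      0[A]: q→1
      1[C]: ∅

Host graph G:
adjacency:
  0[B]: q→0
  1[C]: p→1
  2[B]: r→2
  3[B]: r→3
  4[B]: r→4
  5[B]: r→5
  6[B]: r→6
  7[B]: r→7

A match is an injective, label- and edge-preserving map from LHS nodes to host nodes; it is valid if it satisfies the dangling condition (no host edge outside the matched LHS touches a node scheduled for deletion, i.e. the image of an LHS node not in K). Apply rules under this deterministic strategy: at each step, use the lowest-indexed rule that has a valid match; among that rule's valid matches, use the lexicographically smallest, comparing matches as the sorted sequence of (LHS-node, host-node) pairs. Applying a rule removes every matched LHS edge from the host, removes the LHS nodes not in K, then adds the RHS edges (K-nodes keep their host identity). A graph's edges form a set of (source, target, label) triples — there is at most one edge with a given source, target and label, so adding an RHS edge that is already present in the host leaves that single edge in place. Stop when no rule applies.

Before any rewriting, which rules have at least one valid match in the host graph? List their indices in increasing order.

Answer: [R1]

Derivation:
R0: no valid match — LHS pattern not found
R1: 36 valid matches — {0↦0, 1↦1, 2↦2}, {0↦0, 1↦1, 2↦3}, {0↦0, 1↦1, 2↦4} (+33 more)
R2: no valid match — LHS pattern not found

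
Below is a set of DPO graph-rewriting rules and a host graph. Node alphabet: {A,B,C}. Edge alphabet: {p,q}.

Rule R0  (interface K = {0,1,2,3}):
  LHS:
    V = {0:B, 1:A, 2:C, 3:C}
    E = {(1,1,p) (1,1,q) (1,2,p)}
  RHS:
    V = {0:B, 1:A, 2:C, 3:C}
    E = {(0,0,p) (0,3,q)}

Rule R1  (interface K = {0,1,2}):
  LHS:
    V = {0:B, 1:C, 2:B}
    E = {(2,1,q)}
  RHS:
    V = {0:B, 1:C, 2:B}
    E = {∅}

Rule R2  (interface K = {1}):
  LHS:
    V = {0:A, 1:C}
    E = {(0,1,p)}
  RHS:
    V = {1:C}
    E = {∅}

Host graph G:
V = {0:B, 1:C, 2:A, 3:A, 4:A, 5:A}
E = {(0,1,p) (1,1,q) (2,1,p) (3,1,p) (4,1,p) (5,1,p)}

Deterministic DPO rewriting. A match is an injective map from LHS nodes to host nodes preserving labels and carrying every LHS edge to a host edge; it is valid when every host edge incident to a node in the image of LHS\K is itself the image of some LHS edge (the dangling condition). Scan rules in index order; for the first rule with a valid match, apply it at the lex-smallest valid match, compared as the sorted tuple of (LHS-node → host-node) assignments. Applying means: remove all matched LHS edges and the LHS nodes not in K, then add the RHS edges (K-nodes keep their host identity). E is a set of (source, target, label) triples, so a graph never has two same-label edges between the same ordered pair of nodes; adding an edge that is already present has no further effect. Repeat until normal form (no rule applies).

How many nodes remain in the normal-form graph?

start.  V:6 E:6  edges: 0-p->1 1-q->1 2-p->1 3-p->1 4-p->1 5-p->1
1. fire R2 via {0↦2, 1↦1}  →  V:5 E:5  edges: 0-p->1 1-q->1 3-p->1 4-p->1 5-p->1
2. fire R2 via {0↦3, 1↦1}  →  V:4 E:4  edges: 0-p->1 1-q->1 4-p->1 5-p->1
3. fire R2 via {0↦4, 1↦1}  →  V:3 E:3  edges: 0-p->1 1-q->1 5-p->1
4. fire R2 via {0↦5, 1↦1}  →  V:2 E:2  edges: 0-p->1 1-q->1
final graph: no rule applies after step 4
NF nodes: {0:B, 1:C}

Answer: 2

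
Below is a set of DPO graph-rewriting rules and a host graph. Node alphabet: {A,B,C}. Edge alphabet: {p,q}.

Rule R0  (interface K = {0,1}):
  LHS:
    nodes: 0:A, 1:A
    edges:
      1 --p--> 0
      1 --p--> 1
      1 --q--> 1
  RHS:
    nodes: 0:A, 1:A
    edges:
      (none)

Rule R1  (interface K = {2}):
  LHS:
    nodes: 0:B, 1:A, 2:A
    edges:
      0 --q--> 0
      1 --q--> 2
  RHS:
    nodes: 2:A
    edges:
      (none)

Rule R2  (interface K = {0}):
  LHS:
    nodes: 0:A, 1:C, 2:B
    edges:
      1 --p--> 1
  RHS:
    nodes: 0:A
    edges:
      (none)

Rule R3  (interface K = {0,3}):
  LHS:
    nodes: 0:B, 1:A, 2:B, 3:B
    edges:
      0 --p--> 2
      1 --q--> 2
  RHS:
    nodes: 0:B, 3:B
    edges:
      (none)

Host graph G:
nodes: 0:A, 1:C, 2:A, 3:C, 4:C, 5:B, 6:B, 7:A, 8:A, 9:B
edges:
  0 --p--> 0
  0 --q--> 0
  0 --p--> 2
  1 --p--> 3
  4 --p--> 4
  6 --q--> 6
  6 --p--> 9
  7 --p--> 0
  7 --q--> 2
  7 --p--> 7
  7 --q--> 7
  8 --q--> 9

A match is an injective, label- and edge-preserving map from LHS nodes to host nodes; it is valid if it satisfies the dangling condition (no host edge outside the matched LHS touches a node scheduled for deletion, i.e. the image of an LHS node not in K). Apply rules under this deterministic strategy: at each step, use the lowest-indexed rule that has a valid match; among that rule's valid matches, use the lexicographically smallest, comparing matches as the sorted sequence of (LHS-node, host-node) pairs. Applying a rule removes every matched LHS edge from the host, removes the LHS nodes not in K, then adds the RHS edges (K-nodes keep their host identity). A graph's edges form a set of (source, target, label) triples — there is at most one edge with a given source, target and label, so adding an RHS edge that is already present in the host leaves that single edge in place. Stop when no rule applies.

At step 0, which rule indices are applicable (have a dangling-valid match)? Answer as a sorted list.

R0: 2 valid matches — {0↦0, 1↦7}, {0↦2, 1↦0}
R1: no valid match — 1 raw match, all fail dangling condition
R2: 4 valid matches — {0↦0, 1↦4, 2↦5}, {0↦2, 1↦4, 2↦5}, {0↦7, 1↦4, 2↦5} (+1 more)
R3: 1 valid match — {0↦6, 1↦8, 2↦9, 3↦5}

Answer: [R0,R2,R3]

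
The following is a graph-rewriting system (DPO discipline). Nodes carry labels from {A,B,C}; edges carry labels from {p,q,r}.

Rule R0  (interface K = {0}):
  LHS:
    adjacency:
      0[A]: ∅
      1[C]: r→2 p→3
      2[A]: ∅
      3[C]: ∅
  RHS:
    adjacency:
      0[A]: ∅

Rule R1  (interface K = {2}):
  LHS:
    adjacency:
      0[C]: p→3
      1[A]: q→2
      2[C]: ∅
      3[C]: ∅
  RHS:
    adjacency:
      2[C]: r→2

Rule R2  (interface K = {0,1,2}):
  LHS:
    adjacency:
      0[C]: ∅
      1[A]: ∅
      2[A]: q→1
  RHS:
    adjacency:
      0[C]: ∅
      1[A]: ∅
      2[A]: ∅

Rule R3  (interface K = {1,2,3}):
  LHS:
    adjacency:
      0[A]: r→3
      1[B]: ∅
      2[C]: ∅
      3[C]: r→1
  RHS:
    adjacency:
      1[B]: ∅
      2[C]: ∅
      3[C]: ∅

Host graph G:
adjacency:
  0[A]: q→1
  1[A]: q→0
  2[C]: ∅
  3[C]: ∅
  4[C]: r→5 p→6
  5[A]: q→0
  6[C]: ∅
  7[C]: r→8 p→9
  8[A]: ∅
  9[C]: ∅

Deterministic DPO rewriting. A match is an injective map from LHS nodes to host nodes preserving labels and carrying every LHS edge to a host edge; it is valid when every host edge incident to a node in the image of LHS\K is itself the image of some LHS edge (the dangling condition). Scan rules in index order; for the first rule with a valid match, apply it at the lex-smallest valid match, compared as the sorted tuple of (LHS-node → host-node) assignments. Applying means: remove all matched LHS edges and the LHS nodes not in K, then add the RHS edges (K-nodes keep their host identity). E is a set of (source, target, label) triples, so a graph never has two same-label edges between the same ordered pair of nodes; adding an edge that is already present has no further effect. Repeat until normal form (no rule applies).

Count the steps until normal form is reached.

[0] host  ⇒  10 nodes, 7 edges  {0-q->1 1-q->0 4-r->5 4-p->6 5-q->0 7-r->8 7-p->9}
[1] R0 @ {0↦0, 1↦7, 2↦8, 3↦9}  ⇒  7 nodes, 5 edges  {0-q->1 1-q->0 4-r->5 4-p->6 5-q->0}
[2] R2 @ {0↦2, 1↦0, 2↦1}  ⇒  7 nodes, 4 edges  {0-q->1 4-r->5 4-p->6 5-q->0}
[3] R2 @ {0↦2, 1↦0, 2↦5}  ⇒  7 nodes, 3 edges  {0-q->1 4-r->5 4-p->6}
[4] R0 @ {0↦0, 1↦4, 2↦5, 3↦6}  ⇒  4 nodes, 1 edges  {0-q->1}
[5] R2 @ {0↦2, 1↦1, 2↦0}  ⇒  4 nodes, 0 edges  {∅}
halt: no rule applies after step 5

Answer: 5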